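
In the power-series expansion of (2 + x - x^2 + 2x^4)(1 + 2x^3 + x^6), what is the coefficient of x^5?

-2

(2 + x - x^2 + 2x^4) has coefficients 2,1,-1,0,2 for degrees 0…4.
(1 + 2x^3 + x^6) has coefficients 1,0,0,2,0,0 for degrees 0…5.
[x^5] = 2·0 + 1·0 − 1·2 + 2·0 = -2.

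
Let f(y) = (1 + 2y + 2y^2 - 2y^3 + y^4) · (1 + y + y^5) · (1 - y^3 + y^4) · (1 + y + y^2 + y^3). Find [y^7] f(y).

(1 + 2y + 2y^2 - 2y^3 + y^4) has coefficients 1,2,2,-2,1 for degrees 0…4.
(1 + y + y^5) has coefficients 1,1,0,0,0,1,0,0 for degrees 0…7.
Multiplying by (1 - y^3 + y^4) gives running coefficients 1,1,0,-1,0,2,0,0 for degrees 0…7.
Finally multiplying by (1 + y + y^2 + y^3), the product of all factors after the first has coefficients 1,2,2,1,0,1,1,2 for degrees 0…7.
[y^7] = 1·2 + 2·1 + 2·1 − 2·0 + 1·1 = 7.

7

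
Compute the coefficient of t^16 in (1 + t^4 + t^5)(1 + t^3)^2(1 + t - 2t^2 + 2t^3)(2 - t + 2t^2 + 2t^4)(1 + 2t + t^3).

35

(1 + t^4 + t^5) has coefficients 1,0,0,0,1,1 for degrees 0…5.
(1 + t^3)^2 has coefficients 1,0,0,2,0,0,1,0,0,0,0,0,0,0,0,0,0 for degrees 0…16.
Multiplying by (1 + t - 2t^2 + 2t^3) gives running coefficients 1,1,-2,4,2,-4,5,1,-2,2,0,0,0,0,0,0,0 for degrees 0…16.
Multiplying by (2 - t + 2t^2 + 2t^4) gives running coefficients 2,1,-3,12,-2,0,14,-3,9,0,4,6,-4,4,0,0,0 for degrees 0…16.
Finally multiplying by (1 + 2t + t^3), the product of all factors after the first has coefficients 2,5,-1,8,23,-7,26,23,3,32,1,23,8,0,14,-4,4 for degrees 0…16.
[t^16] = 1·4 + 1·8 + 1·23 = 35.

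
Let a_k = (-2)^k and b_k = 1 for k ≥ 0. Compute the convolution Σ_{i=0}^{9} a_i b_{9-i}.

The convolution is the t^9 coefficient of A(t)B(t).
Σ = 1·1 − 2·1 + 4·1 − 8·1 + 16·1 − 32·1 + 64·1 − 128·1 + 256·1 − 512·1 = -341.

-341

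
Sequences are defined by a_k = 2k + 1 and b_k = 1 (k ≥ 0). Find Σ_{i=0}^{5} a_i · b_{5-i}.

36

Write out a_i and b_{5-i} for i = 0,…,5 and sum the products.
Σ = 1·1 + 3·1 + 5·1 + 7·1 + 9·1 + 11·1 = 36.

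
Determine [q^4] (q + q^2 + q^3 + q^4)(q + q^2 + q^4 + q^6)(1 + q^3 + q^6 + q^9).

2

(q + q^2 + q^3 + q^4) has coefficients 0,1,1,1,1 for degrees 0…4.
(q + q^2 + q^4 + q^6) has coefficients 0,1,1,0,1 for degrees 0…4.
Finally multiplying by (1 + q^3 + q^6 + q^9), the product of all factors after the first has coefficients 0,1,1,0,2 for degrees 0…4.
[q^4] = 1·0 + 1·1 + 1·1 + 1·0 = 2.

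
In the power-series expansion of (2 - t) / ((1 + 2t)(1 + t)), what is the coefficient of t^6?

The denominator gives the recurrence a_n = −3a_(n−1) − 2a_(n−2) for n ≥ 3; the numerator fixes a_0 = 2, a_1 = -7, a_2 = 17.
Iterating: 2, -7, 17, -37, 77, -157, 317, so a_6 = 317.

317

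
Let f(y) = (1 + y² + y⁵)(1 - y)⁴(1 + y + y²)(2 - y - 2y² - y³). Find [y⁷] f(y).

(1 + y² + y⁵) has coefficients 1,0,1,0,0,1 for degrees 0…5.
(1 - y)⁴ has coefficients 1,-4,6,-4,1,0,0,0 for degrees 0…7.
Multiplying by (1 + y + y²) gives running coefficients 1,-3,3,-2,3,-3,1,0 for degrees 0…7.
Finally multiplying by (2 - y - 2y² - y³), the product of all factors after the first has coefficients 2,-7,7,-2,5,-8,1,2 for degrees 0…7.
[y⁷] = 1·2 + 1·(-8) + 1·7 = 1.

1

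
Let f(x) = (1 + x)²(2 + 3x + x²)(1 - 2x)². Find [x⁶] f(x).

4

(1 + x)² has coefficients 1,2,1 for degrees 0…2.
(2 + 3x + x²) has coefficients 2,3,1,0,0,0,0 for degrees 0…6.
Finally multiplying by (1 - 2x)², the product of all factors after the first has coefficients 2,-5,-3,8,4,0,0 for degrees 0…6.
[x⁶] = 1·0 + 2·0 + 1·4 = 4.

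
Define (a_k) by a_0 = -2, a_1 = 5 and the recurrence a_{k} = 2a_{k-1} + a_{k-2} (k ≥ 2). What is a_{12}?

The ordinary generating function has denominator 1 - 2q - q^2.
Iterating the recurrence: a_0,…,a_{12} = -2, 5, 8, 21, 50, 121, 292, 705, 1702, 4109, 9920, 23949, 57818.

57818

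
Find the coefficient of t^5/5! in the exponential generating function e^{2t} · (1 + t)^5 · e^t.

14988

The EGF product rule gives c_5 = Σ_{k_1+k_2+k_3=5} C(5; k_1,k_2,k_3) · ∏ g_i(k_i), where e^{2t} gives (2)^k; (1+t)^5 gives the falling factorial (5)_k; e^t gives (1)^k.
g_1(k) for k = 0…5: 1, 2, 4, 8, 16, 32.
g_2(k) for k = 0…5: 1, 5, 20, 60, 120, 120.
g_3(k) for k = 0…5: 1, 1, 1, 1, 1, 1.
First combine the last two factors: h(k) = Σ_j C(k,j)·g_2(j)·g_3(k−j) for k = 0…5: 1, 6, 31, 136, 501, 1546.
c_5 = Σ_k C(5,k)·g_1(k)·h(5−k) = 1·1·1546 + 5·2·501 + 10·4·136 + 10·8·31 + 5·16·6 + 1·32·1 = 1546 + 5010 + 5440 + 2480 + 480 + 32 = 14988.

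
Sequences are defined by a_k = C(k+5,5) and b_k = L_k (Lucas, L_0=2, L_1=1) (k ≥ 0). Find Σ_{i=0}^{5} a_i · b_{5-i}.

935

Write out a_i and b_{5-i} for i = 0,…,5 and sum the products.
Σ = 1·11 + 6·7 + 21·4 + 56·3 + 126·1 + 252·2 = 935.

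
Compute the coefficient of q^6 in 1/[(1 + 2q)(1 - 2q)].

64

Partial fractions give a closed form: a_n = (1/2)·(-2)^n + (1/2)·2^n.
At n = 6: a_6 = 64.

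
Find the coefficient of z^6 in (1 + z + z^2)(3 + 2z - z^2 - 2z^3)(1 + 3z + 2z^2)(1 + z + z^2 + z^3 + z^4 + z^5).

37

(1 + z + z^2) has coefficients 1,1,1 for degrees 0…2.
(3 + 2z - z^2 - 2z^3) has coefficients 3,2,-1,-2,0,0,0 for degrees 0…6.
Multiplying by (1 + 3z + 2z^2) gives running coefficients 3,11,11,-1,-8,-4,0 for degrees 0…6.
Finally multiplying by (1 + z + z^2 + z^3 + z^4 + z^5), the product of all factors after the first has coefficients 3,14,25,24,16,12,9 for degrees 0…6.
[z^6] = 1·9 + 1·12 + 1·16 = 37.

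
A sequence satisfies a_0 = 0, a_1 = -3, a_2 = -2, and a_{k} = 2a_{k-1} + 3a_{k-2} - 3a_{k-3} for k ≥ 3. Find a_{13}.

-205708

The ordinary generating function has denominator 1 - 2z - 3z^2 + 3z^3.
Iterating the recurrence: a_0,…,a_{13} = 0, -3, -2, -13, -23, -79, -188, -544, -1415, -3898, -10409, -28267, -76067, -205708.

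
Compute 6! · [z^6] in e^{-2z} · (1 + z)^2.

160

The EGF product rule gives c_6 = Σ_{k_1+k_2=6} C(6; k_1,k_2) · ∏ g_i(k_i), where e^{-2z} gives (-2)^k; (1+z)^2 gives the falling factorial (2)_k.
g_1(k) for k = 0…6: 1, -2, 4, -8, 16, -32, 64.
g_2(k) for k = 0…6: 1, 2, 2, 0, 0, 0, 0.
c_6 = Σ_k C(6,k)·g_1(k)·g_2(6−k) = 15·16·2 + 6·(-32)·2 + 1·64·1 = 480 − 384 + 64 = 160.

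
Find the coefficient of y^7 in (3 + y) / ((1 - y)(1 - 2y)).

892

The denominator gives the recurrence a_n = 3a_(n−1) − 2a_(n−2) for n ≥ 3; the numerator fixes a_0 = 3, a_1 = 10, a_2 = 24.
Iterating: 3, 10, 24, 52, 108, 220, 444, 892, so a_7 = 892.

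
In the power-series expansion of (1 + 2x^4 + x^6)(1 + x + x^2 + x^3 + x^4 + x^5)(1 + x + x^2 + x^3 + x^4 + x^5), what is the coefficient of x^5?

10

(1 + 2x^4 + x^6) has coefficients 1,0,0,0,2,0 for degrees 0…5.
(1 + x + x^2 + x^3 + x^4 + x^5) has coefficients 1,1,1,1,1,1 for degrees 0…5.
Finally multiplying by (1 + x + x^2 + x^3 + x^4 + x^5), the product of all factors after the first has coefficients 1,2,3,4,5,6 for degrees 0…5.
[x^5] = 1·6 + 2·2 = 10.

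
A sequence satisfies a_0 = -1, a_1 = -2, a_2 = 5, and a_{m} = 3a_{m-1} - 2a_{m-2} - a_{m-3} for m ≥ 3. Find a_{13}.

The ordinary generating function has denominator 1 - 3x + 2x^2 + x^3.
Iterating the recurrence: a_0,…,a_{13} = -1, -2, 5, 20, 52, 111, 209, 353, 530, 675, 612, -44, -2031, -6617.

-6617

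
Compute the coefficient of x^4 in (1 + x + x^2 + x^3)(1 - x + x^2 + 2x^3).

(1 + x + x^2 + x^3) has coefficients 1,1,1,1 for degrees 0…3.
(1 - x + x^2 + 2x^3) has coefficients 1,-1,1,2,0 for degrees 0…4.
[x^4] = 1·0 + 1·2 + 1·1 + 1·(-1) = 2.

2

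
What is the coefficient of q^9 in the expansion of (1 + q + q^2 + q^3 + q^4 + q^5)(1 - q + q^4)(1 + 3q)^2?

16

(1 + q + q^2 + q^3 + q^4 + q^5) has coefficients 1,1,1,1,1,1 for degrees 0…5.
(1 - q + q^4) has coefficients 1,-1,0,0,1,0,0,0,0,0 for degrees 0…9.
Finally multiplying by (1 + 3q)^2, the product of all factors after the first has coefficients 1,5,3,-9,1,6,9,0,0,0 for degrees 0…9.
[q^9] = 1·0 + 1·0 + 1·0 + 1·9 + 1·6 + 1·1 = 16.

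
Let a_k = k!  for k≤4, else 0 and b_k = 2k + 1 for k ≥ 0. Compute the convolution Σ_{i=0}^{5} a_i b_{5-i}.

The convolution is the t^5 coefficient of A(t)B(t).
Σ = 1·11 + 1·9 + 2·7 + 6·5 + 24·3 + 0·1 = 136.

136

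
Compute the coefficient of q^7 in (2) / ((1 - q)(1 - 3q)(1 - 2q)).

The denominator gives the recurrence a_n = 6a_(n−1) − 11a_(n−2) + 6a_(n−3) for n ≥ 3; the numerator fixes a_0 = 2, a_1 = 12, a_2 = 50.
Iterating: 2, 12, 50, 180, 602, 1932, 6050, 18660, so a_7 = 18660.

18660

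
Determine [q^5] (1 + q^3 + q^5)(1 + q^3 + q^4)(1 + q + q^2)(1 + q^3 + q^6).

(1 + q^3 + q^5) has coefficients 1,0,0,1,0,1 for degrees 0…5.
(1 + q^3 + q^4) has coefficients 1,0,0,1,1,0 for degrees 0…5.
Multiplying by (1 + q + q^2) gives running coefficients 1,1,1,1,2,2 for degrees 0…5.
Finally multiplying by (1 + q^3 + q^6), the product of all factors after the first has coefficients 1,1,1,2,3,3 for degrees 0…5.
[q^5] = 1·3 + 1·1 + 1·1 = 5.

5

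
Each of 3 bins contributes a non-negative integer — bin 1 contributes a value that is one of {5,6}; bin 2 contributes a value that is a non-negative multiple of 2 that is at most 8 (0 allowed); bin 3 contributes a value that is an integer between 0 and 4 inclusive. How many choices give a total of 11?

5

The generating function for the choices is (z^5 + z^6)·(1 + z^2 + z^4 + z^6 + z^8)·(1 + z + z^2 + z^3 + z^4); the count is [z^11].
(z^5 + z^6) has coefficients 0,0,0,0,0,1,1 for degrees 0…6.
(1 + z^2 + z^4 + z^6 + z^8) has coefficients 1,0,1,0,1,0,1,0,1,0,0,0 for degrees 0…11.
Finally multiplying by (1 + z + z^2 + z^3 + z^4), the product of all factors after the first has coefficients 1,1,2,2,3,2,3,2,3,2,2,1 for degrees 0…11.
[z^11] = 1·3 + 1·2 = 5.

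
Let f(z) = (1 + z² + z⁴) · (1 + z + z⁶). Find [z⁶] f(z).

1

(1 + z² + z⁴) has coefficients 1,0,1,0,1 for degrees 0…4.
(1 + z + z⁶) has coefficients 1,1,0,0,0,0,1 for degrees 0…6.
[z⁶] = 1·1 + 1·0 + 1·0 = 1.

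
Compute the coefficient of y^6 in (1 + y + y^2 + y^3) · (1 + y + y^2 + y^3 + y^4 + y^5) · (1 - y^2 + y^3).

(1 + y + y^2 + y^3) has coefficients 1,1,1,1 for degrees 0…3.
(1 + y + y^2 + y^3 + y^4 + y^5) has coefficients 1,1,1,1,1,1,0 for degrees 0…6.
Finally multiplying by (1 - y^2 + y^3), the product of all factors after the first has coefficients 1,1,0,1,1,1,0 for degrees 0…6.
[y^6] = 1·0 + 1·1 + 1·1 + 1·1 = 3.

3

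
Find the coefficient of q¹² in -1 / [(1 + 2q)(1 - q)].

Partial fractions give a closed form: a_n = (-2/3)·(-2)^n + (-1/3)·1^n.
At n = 12: a_12 = -2731.

-2731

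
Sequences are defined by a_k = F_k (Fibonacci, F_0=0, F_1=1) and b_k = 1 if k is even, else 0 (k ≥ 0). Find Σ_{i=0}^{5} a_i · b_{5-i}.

8

Write out a_i and b_{5-i} for i = 0,…,5 and sum the products.
Σ = 0·0 + 1·1 + 1·0 + 2·1 + 3·0 + 5·1 = 8.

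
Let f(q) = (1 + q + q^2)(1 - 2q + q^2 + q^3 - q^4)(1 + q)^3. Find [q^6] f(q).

2

(1 + q + q^2) has coefficients 1,1,1 for degrees 0…2.
(1 - 2q + q^2 + q^3 - q^4) has coefficients 1,-2,1,1,-1,0,0 for degrees 0…6.
Finally multiplying by (1 + q)^3, the product of all factors after the first has coefficients 1,1,-2,-1,3,1,-2 for degrees 0…6.
[q^6] = 1·(-2) + 1·1 + 1·3 = 2.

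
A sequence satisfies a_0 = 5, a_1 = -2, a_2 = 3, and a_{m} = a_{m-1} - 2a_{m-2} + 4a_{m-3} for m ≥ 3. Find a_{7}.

The ordinary generating function has denominator 1 - t + 2t^2 - 4t^3.
Iterating the recurrence: a_0,…,a_{7} = 5, -2, 3, 27, 13, -29, 53, 163.

163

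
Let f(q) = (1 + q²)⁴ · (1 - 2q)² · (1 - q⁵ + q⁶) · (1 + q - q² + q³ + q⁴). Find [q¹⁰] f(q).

(1 + q²)⁴ has coefficients 1,0,4,0,6,0,4,0,1 for degrees 0…8.
(1 - 2q)² has coefficients 1,-4,4,0,0,0,0,0,0,0,0 for degrees 0…10.
Multiplying by (1 - q⁵ + q⁶) gives running coefficients 1,-4,4,0,0,-1,5,-8,4,0,0 for degrees 0…10.
Finally multiplying by (1 + q - q² + q³ + q⁴), the product of all factors after the first has coefficients 1,-3,-1,9,-7,-1,8,-2,-10,16,-7 for degrees 0…10.
[q¹⁰] = 1·(-7) + 4·(-10) + 6·8 + 4·(-7) + 1·(-1) = -28.

-28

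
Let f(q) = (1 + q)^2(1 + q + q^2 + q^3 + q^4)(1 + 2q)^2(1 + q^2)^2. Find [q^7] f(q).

118

(1 + q)^2 has coefficients 1,2,1 for degrees 0…2.
(1 + q + q^2 + q^3 + q^4) has coefficients 1,1,1,1,1,0,0,0 for degrees 0…7.
Multiplying by (1 + 2q)^2 gives running coefficients 1,5,9,9,9,8,4,0 for degrees 0…7.
Finally multiplying by (1 + q^2)^2, the product of all factors after the first has coefficients 1,5,11,19,28,31,31,25 for degrees 0…7.
[q^7] = 1·25 + 2·31 + 1·31 = 118.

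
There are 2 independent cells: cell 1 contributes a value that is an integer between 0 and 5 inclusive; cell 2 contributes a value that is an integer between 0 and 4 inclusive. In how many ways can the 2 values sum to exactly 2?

3

The generating function for the choices is (1 + z + z^2 + z^3 + z^4 + z^5)·(1 + z + z^2 + z^3 + z^4); the count is [z^2].
(1 + z + z^2 + z^3 + z^4 + z^5) has coefficients 1,1,1 for degrees 0…2.
(1 + z + z^2 + z^3 + z^4) has coefficients 1,1,1 for degrees 0…2.
[z^2] = 1·1 + 1·1 + 1·1 = 3.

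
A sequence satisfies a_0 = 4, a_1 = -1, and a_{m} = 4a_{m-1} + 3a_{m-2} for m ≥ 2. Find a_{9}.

The ordinary generating function has denominator 1 - 4q - 3q^2.
Iterating the recurrence: a_0,…,a_{9} = 4, -1, 8, 29, 140, 647, 3008, 13973, 64916, 301583.

301583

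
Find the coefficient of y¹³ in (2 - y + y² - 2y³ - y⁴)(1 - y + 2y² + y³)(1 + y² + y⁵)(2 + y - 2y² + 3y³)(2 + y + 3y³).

(2 - y + y² - 2y³ - y⁴) has coefficients 2,-1,1,-2,-1 for degrees 0…4.
(1 - y + 2y² + y³) has coefficients 1,-1,2,1,0,0,0,0,0,0,0,0,0,0 for degrees 0…13.
Multiplying by (1 + y² + y⁵) gives running coefficients 1,-1,3,0,2,2,-1,2,1,0,0,0,0,0 for degrees 0…13.
Multiplying by (2 + y - 2y² + 3y³) gives running coefficients 2,-1,3,8,-5,15,-4,5,12,-6,4,3,0,0 for degrees 0…13.
Finally multiplying by (2 + y + 3y³), the product of all factors after the first has coefficients 4,0,5,25,-5,34,31,-9,74,-12,17,46,-15,12 for degrees 0…13.
[y¹³] = 2·12 − 1·(-15) + 1·46 − 2·17 − 1·(-12) = 63.

63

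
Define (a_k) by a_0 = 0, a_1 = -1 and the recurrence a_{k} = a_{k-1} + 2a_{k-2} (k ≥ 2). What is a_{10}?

-341

The ordinary generating function has denominator 1 - q - 2q^2.
Iterating the recurrence: a_0,…,a_{10} = 0, -1, -1, -3, -5, -11, -21, -43, -85, -171, -341.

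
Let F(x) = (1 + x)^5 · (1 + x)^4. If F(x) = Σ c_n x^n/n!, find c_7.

181440

The EGF product rule gives c_7 = Σ_{k_1+k_2=7} C(7; k_1,k_2) · ∏ g_i(k_i), where (1+x)^5 gives the falling factorial (5)_k; (1+x)^4 gives the falling factorial (4)_k.
g_1(k) for k = 0…7: 1, 5, 20, 60, 120, 120, 0, 0.
g_2(k) for k = 0…7: 1, 4, 12, 24, 24, 0, 0, 0.
c_7 = Σ_k C(7,k)·g_1(k)·g_2(7−k) = 35·60·24 + 35·120·24 + 21·120·12 = 50400 + 100800 + 30240 = 181440.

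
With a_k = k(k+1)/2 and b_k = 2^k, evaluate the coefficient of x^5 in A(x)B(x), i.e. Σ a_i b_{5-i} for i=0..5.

The convolution is the x^5 coefficient of A(x)B(x).
Σ = 0·32 + 1·16 + 3·8 + 6·4 + 10·2 + 15·1 = 99.

99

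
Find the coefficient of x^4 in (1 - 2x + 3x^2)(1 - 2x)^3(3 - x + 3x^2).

287

(1 - 2x + 3x^2) has coefficients 1,-2,3 for degrees 0…2.
(1 - 2x)^3 has coefficients 1,-6,12,-8,0 for degrees 0…4.
Finally multiplying by (3 - x + 3x^2), the product of all factors after the first has coefficients 3,-19,45,-54,44 for degrees 0…4.
[x^4] = 1·44 − 2·(-54) + 3·45 = 287.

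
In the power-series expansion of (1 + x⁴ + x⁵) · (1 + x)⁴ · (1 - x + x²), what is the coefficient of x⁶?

(1 + x⁴ + x⁵) has coefficients 1,0,0,0,1,1 for degrees 0…5.
(1 + x)⁴ has coefficients 1,4,6,4,1,0,0 for degrees 0…6.
Finally multiplying by (1 - x + x²), the product of all factors after the first has coefficients 1,3,3,2,3,3,1 for degrees 0…6.
[x⁶] = 1·1 + 1·3 + 1·3 = 7.

7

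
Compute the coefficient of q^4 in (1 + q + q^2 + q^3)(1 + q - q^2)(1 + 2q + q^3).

(1 + q + q^2 + q^3) has coefficients 1,1,1,1 for degrees 0…3.
(1 + q - q^2) has coefficients 1,1,-1,0,0 for degrees 0…4.
Finally multiplying by (1 + 2q + q^3), the product of all factors after the first has coefficients 1,3,1,-1,1 for degrees 0…4.
[q^4] = 1·1 + 1·(-1) + 1·1 + 1·3 = 4.

4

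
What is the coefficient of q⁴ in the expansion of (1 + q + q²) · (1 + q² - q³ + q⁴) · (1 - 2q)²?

9

(1 + q + q²) has coefficients 1,1,1 for degrees 0…2.
(1 + q² - q³ + q⁴) has coefficients 1,0,1,-1,1 for degrees 0…4.
Finally multiplying by (1 - 2q)², the product of all factors after the first has coefficients 1,-4,5,-5,9 for degrees 0…4.
[q⁴] = 1·9 + 1·(-5) + 1·5 = 9.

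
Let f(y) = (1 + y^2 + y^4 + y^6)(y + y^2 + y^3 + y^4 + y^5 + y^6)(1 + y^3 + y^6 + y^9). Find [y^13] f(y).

(1 + y^2 + y^4 + y^6) has coefficients 1,0,1,0,1,0,1 for degrees 0…6.
(y + y^2 + y^3 + y^4 + y^5 + y^6) has coefficients 0,1,1,1,1,1,1,0,0,0,0,0,0,0 for degrees 0…13.
Finally multiplying by (1 + y^3 + y^6 + y^9), the product of all factors after the first has coefficients 0,1,1,1,2,2,2,2,2,2,2,2,2,1 for degrees 0…13.
[y^13] = 1·1 + 1·2 + 1·2 + 1·2 = 7.

7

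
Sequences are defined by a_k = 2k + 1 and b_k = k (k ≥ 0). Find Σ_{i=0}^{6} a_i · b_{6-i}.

91

The convolution is the t^6 coefficient of A(t)B(t).
Σ = 1·6 + 3·5 + 5·4 + 7·3 + 9·2 + 11·1 + 13·0 = 91.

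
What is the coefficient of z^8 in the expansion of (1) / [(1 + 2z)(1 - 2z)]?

256

Partial fractions give a closed form: a_n = (1/2)·(-2)^n + (1/2)·2^n.
At n = 8: a_8 = 256.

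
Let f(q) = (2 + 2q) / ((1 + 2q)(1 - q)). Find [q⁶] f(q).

The denominator gives the recurrence a_n = −a_(n−1) + 2a_(n−2) for n ≥ 2; the numerator fixes a_0 = 2, a_1 = 0.
Iterating: 2, 0, 4, -4, 12, -20, 44, so a_6 = 44.

44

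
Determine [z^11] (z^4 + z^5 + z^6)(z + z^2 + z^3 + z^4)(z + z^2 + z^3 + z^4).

9

(z^4 + z^5 + z^6) has coefficients 0,0,0,0,1,1,1 for degrees 0…6.
(z + z^2 + z^3 + z^4) has coefficients 0,1,1,1,1,0,0,0,0,0,0,0 for degrees 0…11.
Finally multiplying by (z + z^2 + z^3 + z^4), the product of all factors after the first has coefficients 0,0,1,2,3,4,3,2,1,0,0,0 for degrees 0…11.
[z^11] = 1·2 + 1·3 + 1·4 = 9.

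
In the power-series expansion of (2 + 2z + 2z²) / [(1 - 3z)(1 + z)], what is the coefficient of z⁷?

The denominator gives the recurrence a_n = 2a_(n−1) + 3a_(n−2) for n ≥ 3; the numerator fixes a_0 = 2, a_1 = 6, a_2 = 20.
Iterating: 2, 6, 20, 58, 176, 526, 1580, 4738, so a_7 = 4738.

4738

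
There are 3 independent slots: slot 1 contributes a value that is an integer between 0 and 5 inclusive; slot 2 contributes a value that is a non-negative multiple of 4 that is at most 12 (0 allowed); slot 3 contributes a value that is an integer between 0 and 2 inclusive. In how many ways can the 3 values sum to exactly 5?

5

The generating function for the choices is (1 + z + z^2 + z^3 + z^4 + z^5)·(1 + z^4 + z^8 + z^12)·(1 + z + z^2); the count is [z^5].
(1 + z + z^2 + z^3 + z^4 + z^5) has coefficients 1,1,1,1,1,1 for degrees 0…5.
(1 + z^4 + z^8 + z^12) has coefficients 1,0,0,0,1,0 for degrees 0…5.
Finally multiplying by (1 + z + z^2), the product of all factors after the first has coefficients 1,1,1,0,1,1 for degrees 0…5.
[z^5] = 1·1 + 1·1 + 1·0 + 1·1 + 1·1 + 1·1 = 5.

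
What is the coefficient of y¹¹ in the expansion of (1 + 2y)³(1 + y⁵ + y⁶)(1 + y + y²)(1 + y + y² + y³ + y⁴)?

(1 + 2y)³ has coefficients 1,6,12,8 for degrees 0…3.
(1 + y⁵ + y⁶) has coefficients 1,0,0,0,0,1,1,0,0,0,0,0 for degrees 0…11.
Multiplying by (1 + y + y²) gives running coefficients 1,1,1,0,0,1,2,2,1,0,0,0 for degrees 0…11.
Finally multiplying by (1 + y + y² + y³ + y⁴), the product of all factors after the first has coefficients 1,2,3,3,3,3,4,5,6,6,5,3 for degrees 0…11.
[y¹¹] = 1·3 + 6·5 + 12·6 + 8·6 = 153.

153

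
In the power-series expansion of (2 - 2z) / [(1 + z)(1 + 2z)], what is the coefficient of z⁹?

-3068

Partial fractions give a closed form: a_n = (-4)·(-1)^n + (6)·(-2)^n.
At n = 9: a_9 = -3068.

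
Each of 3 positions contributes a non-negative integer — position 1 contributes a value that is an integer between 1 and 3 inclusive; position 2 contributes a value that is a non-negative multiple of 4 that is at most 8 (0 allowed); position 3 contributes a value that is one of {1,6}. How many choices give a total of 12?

2

The generating function for the choices is (q + q^2 + q^3)·(1 + q^4 + q^8)·(q + q^6); the count is [q^12].
(q + q^2 + q^3) has coefficients 0,1,1,1 for degrees 0…3.
(1 + q^4 + q^8) has coefficients 1,0,0,0,1,0,0,0,1,0,0,0,0 for degrees 0…12.
Finally multiplying by (q + q^6), the product of all factors after the first has coefficients 0,1,0,0,0,1,1,0,0,1,1,0,0 for degrees 0…12.
[q^12] = 1·0 + 1·1 + 1·1 = 2.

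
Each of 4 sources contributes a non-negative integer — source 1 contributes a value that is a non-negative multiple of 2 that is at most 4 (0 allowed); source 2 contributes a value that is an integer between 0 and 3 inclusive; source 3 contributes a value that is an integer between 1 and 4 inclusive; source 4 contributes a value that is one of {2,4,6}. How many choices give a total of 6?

8

The generating function for the choices is (1 + t² + t⁴)·(1 + t + t² + t³)·(t + t² + t³ + t⁴)·(t² + t⁴ + t⁶); the count is [t⁶].
(1 + t² + t⁴) has coefficients 1,0,1,0,1 for degrees 0…4.
(1 + t + t² + t³) has coefficients 1,1,1,1,0,0,0 for degrees 0…6.
Multiplying by (t + t² + t³ + t⁴) gives running coefficients 0,1,2,3,4,3,2 for degrees 0…6.
Finally multiplying by (t² + t⁴ + t⁶), the product of all factors after the first has coefficients 0,0,0,1,2,4,6 for degrees 0…6.
[t⁶] = 1·6 + 1·2 + 1·0 = 8.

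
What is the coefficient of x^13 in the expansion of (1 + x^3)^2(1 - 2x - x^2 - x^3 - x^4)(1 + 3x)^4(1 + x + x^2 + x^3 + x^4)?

-2009

(1 + x^3)^2 has coefficients 1,0,0,2,0,0,1 for degrees 0…6.
(1 - 2x - x^2 - x^3 - x^4) has coefficients 1,-2,-1,-1,-1,0,0,0,0,0,0,0,0,0 for degrees 0…13.
Multiplying by (1 + 3x)^4 gives running coefficients 1,10,29,-13,-202,-336,-243,-189,-81,0,0,0,0,0 for degrees 0…13.
Finally multiplying by (1 + x + x^2 + x^3 + x^4), the product of all factors after the first has coefficients 1,11,40,27,-175,-512,-765,-983,-1051,-849,-513,-270,-81,0 for degrees 0…13.
[x^13] = 1·0 + 2·(-513) + 1·(-983) = -2009.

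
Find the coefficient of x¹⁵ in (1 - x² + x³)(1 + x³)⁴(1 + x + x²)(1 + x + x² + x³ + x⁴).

12

(1 - x² + x³) has coefficients 1,0,-1,1 for degrees 0…3.
(1 + x³)⁴ has coefficients 1,0,0,4,0,0,6,0,0,4,0,0,1,0,0,0 for degrees 0…15.
Multiplying by (1 + x + x²) gives running coefficients 1,1,1,4,4,4,6,6,6,4,4,4,1,1,1,0 for degrees 0…15.
Finally multiplying by (1 + x + x² + x³ + x⁴), the product of all factors after the first has coefficients 1,2,3,7,11,14,19,24,26,26,26,24,19,14,11,7 for degrees 0…15.
[x¹⁵] = 1·7 − 1·14 + 1·19 = 12.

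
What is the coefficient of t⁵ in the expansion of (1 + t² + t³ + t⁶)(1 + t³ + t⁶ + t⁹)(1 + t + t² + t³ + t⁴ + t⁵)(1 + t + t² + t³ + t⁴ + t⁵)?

(1 + t² + t³ + t⁶) has coefficients 1,0,1,1,0,0 for degrees 0…5.
(1 + t³ + t⁶ + t⁹) has coefficients 1,0,0,1,0,0 for degrees 0…5.
Multiplying by (1 + t + t² + t³ + t⁴ + t⁵) gives running coefficients 1,1,1,2,2,2 for degrees 0…5.
Finally multiplying by (1 + t + t² + t³ + t⁴ + t⁵), the product of all factors after the first has coefficients 1,2,3,5,7,9 for degrees 0…5.
[t⁵] = 1·9 + 1·5 + 1·3 = 17.

17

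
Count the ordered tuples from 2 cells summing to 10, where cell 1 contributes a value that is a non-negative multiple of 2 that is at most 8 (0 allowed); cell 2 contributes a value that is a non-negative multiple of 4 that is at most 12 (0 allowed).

The generating function for the choices is (1 + z^2 + z^4 + z^6 + z^8)·(1 + z^4 + z^8 + z^12); the count is [z^10].
(1 + z^2 + z^4 + z^6 + z^8) has coefficients 1,0,1,0,1,0,1,0,1 for degrees 0…8.
(1 + z^4 + z^8 + z^12) has coefficients 1,0,0,0,1,0,0,0,1,0,0 for degrees 0…10.
[z^10] = 1·0 + 1·1 + 1·0 + 1·1 + 1·0 = 2.

2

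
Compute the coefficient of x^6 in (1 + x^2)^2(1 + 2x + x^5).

0

(1 + x^2)^2 has coefficients 1,0,2,0,1 for degrees 0…4.
(1 + 2x + x^5) has coefficients 1,2,0,0,0,1,0 for degrees 0…6.
[x^6] = 1·0 + 2·0 + 1·0 = 0.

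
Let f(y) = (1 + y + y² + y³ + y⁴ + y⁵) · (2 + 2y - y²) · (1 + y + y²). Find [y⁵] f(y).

9

(1 + y + y² + y³ + y⁴ + y⁵) has coefficients 1,1,1,1,1,1 for degrees 0…5.
(2 + 2y - y²) has coefficients 2,2,-1,0,0,0 for degrees 0…5.
Finally multiplying by (1 + y + y²), the product of all factors after the first has coefficients 2,4,3,1,-1,0 for degrees 0…5.
[y⁵] = 1·0 + 1·(-1) + 1·1 + 1·3 + 1·4 + 1·2 = 9.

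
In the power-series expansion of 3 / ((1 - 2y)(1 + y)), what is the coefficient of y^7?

The denominator gives the recurrence a_n = a_(n−1) + 2a_(n−2) for n ≥ 2; the numerator fixes a_0 = 3, a_1 = 3.
Iterating: 3, 3, 9, 15, 33, 63, 129, 255, so a_7 = 255.

255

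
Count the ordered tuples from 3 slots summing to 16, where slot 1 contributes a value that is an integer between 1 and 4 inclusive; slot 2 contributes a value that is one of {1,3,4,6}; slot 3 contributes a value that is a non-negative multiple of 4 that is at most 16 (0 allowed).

The generating function for the choices is (z + z^2 + z^3 + z^4)·(z + z^3 + z^4 + z^6)·(1 + z^4 + z^8 + z^12 + z^16); the count is [z^16].
(z + z^2 + z^3 + z^4) has coefficients 0,1,1,1,1 for degrees 0…4.
(z + z^3 + z^4 + z^6) has coefficients 0,1,0,1,1,0,1,0,0,0,0,0,0,0,0,0,0 for degrees 0…16.
Finally multiplying by (1 + z^4 + z^8 + z^12 + z^16), the product of all factors after the first has coefficients 0,1,0,1,1,1,1,1,1,1,1,1,1,1,1,1,1 for degrees 0…16.
[z^16] = 1·1 + 1·1 + 1·1 + 1·1 = 4.

4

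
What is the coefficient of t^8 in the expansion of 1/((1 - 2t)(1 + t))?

Partial fractions give a closed form: a_n = (2/3)·2^n + (1/3)·(-1)^n.
At n = 8: a_8 = 171.

171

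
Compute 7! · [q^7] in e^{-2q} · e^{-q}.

-2187

The EGF product rule gives c_7 = Σ_{k_1+k_2=7} C(7; k_1,k_2) · ∏ g_i(k_i), where e^{-2q} gives (-2)^k; e^{-q} gives (-1)^k.
g_1(k) for k = 0…7: 1, -2, 4, -8, 16, -32, 64, -128.
g_2(k) for k = 0…7: 1, -1, 1, -1, 1, -1, 1, -1.
c_7 = Σ_k C(7,k)·g_1(k)·g_2(7−k) = 1·1·(-1) + 7·(-2)·1 + 21·4·(-1) + 35·(-8)·1 + 35·16·(-1) + 21·(-32)·1 + 7·64·(-1) + 1·(-128)·1 = −1 − 14 − 84 − 280 − 560 − 672 − 448 − 128 = -2187.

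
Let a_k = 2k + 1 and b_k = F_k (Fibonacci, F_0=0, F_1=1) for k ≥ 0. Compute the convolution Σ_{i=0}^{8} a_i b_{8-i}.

This is [x^8] in the product of the two ordinary generating functions.
Σ = 1·21 + 3·13 + 5·8 + 7·5 + 9·3 + 11·2 + 13·1 + 15·1 + 17·0 = 212.

212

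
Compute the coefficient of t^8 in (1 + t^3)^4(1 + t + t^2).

(1 + t^3)^4 has coefficients 1,0,0,4,0,0,6,0,0 for degrees 0…8.
(1 + t + t^2) has coefficients 1,1,1,0,0,0,0,0,0 for degrees 0…8.
[t^8] = 1·0 + 4·0 + 6·1 = 6.

6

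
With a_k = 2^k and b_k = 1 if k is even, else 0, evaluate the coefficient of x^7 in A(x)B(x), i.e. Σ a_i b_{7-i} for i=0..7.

170

Write out a_i and b_{7-i} for i = 0,…,7 and sum the products.
Σ = 1·0 + 2·1 + 4·0 + 8·1 + 16·0 + 32·1 + 64·0 + 128·1 = 170.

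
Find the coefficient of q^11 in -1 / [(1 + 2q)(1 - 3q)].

Partial fractions give a closed form: a_n = (-2/5)·(-2)^n + (-3/5)·3^n.
At n = 11: a_11 = -105469.

-105469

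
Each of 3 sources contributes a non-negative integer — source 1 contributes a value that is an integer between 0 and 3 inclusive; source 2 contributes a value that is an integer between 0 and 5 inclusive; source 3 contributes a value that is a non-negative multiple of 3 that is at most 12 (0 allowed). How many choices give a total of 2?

3

The generating function for the choices is (1 + y + y^2 + y^3)·(1 + y + y^2 + y^3 + y^4 + y^5)·(1 + y^3 + y^6 + y^9 + y^12); the count is [y^2].
(1 + y + y^2 + y^3) has coefficients 1,1,1 for degrees 0…2.
(1 + y + y^2 + y^3 + y^4 + y^5) has coefficients 1,1,1 for degrees 0…2.
Finally multiplying by (1 + y^3 + y^6 + y^9 + y^12), the product of all factors after the first has coefficients 1,1,1 for degrees 0…2.
[y^2] = 1·1 + 1·1 + 1·1 = 3.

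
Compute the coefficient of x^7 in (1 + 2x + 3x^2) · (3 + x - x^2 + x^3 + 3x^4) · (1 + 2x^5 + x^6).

27

(1 + 2x + 3x^2) has coefficients 1,2,3 for degrees 0…2.
(3 + x - x^2 + x^3 + 3x^4) has coefficients 3,1,-1,1,3,0,0,0 for degrees 0…7.
Finally multiplying by (1 + 2x^5 + x^6), the product of all factors after the first has coefficients 3,1,-1,1,3,6,5,-1 for degrees 0…7.
[x^7] = 1·(-1) + 2·5 + 3·6 = 27.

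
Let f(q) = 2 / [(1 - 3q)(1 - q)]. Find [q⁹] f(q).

59048

Partial fractions give a closed form: a_n = (3)·3^n + (-1)·1^n.
At n = 9: a_9 = 59048.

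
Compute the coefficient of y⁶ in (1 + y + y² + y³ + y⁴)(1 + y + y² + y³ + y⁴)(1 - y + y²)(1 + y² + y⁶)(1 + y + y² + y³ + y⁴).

28

(1 + y + y² + y³ + y⁴) has coefficients 1,1,1,1,1 for degrees 0…4.
(1 + y + y² + y³ + y⁴) has coefficients 1,1,1,1,1,0,0 for degrees 0…6.
Multiplying by (1 - y + y²) gives running coefficients 1,0,1,1,1,0,1 for degrees 0…6.
Multiplying by (1 + y² + y⁶) gives running coefficients 1,0,2,1,2,1,3 for degrees 0…6.
Finally multiplying by (1 + y + y² + y³ + y⁴), the product of all factors after the first has coefficients 1,1,3,4,6,6,9 for degrees 0…6.
[y⁶] = 1·9 + 1·6 + 1·6 + 1·4 + 1·3 = 28.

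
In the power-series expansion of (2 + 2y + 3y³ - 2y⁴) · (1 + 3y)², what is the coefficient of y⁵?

(2 + 2y + 3y³ - 2y⁴) has coefficients 2,2,0,3,-2 for degrees 0…4.
(1 + 3y)² has coefficients 1,6,9,0,0,0 for degrees 0…5.
[y⁵] = 2·0 + 2·0 + 3·9 − 2·6 = 15.

15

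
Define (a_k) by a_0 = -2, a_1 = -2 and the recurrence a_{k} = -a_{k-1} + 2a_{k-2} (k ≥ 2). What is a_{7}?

-2

The ordinary generating function has denominator 1 + t - 2t^2.
Iterating the recurrence: a_0,…,a_{7} = -2, -2, -2, -2, -2, -2, -2, -2.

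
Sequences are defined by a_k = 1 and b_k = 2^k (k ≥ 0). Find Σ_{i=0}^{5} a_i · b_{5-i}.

Write out a_i and b_{5-i} for i = 0,…,5 and sum the products.
Σ = 1·32 + 1·16 + 1·8 + 1·4 + 1·2 + 1·1 = 63.

63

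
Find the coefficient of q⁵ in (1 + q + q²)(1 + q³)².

2

(1 + q + q²) has coefficients 1,1,1 for degrees 0…2.
(1 + q³)² has coefficients 1,0,0,2,0,0 for degrees 0…5.
[q⁵] = 1·0 + 1·0 + 1·2 = 2.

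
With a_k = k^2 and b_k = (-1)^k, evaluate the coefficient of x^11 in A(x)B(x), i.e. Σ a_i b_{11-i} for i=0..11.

Write out a_i and b_{11-i} for i = 0,…,11 and sum the products.
Σ = 0·(-1) + 1·1 + 4·(-1) + 9·1 + 16·(-1) + 25·1 + 36·(-1) + 49·1 + 64·(-1) + 81·1 + 100·(-1) + 121·1 = 66.

66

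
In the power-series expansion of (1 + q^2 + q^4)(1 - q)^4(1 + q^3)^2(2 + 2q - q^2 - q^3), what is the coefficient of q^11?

(1 + q^2 + q^4) has coefficients 1,0,1,0,1 for degrees 0…4.
(1 - q)^4 has coefficients 1,-4,6,-4,1,0,0,0,0,0,0,0 for degrees 0…11.
Multiplying by (1 + q^3)^2 gives running coefficients 1,-4,6,-2,-7,12,-7,-2,6,-4,1,0 for degrees 0…11.
Finally multiplying by (2 + 2q - q^2 - q^3), the product of all factors after the first has coefficients 2,-6,3,11,-20,6,19,-23,3,13,-10,0 for degrees 0…11.
[q^11] = 1·0 + 1·13 + 1·(-23) = -10.

-10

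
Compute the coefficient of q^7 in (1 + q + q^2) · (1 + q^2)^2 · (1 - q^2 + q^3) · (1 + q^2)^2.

8

(1 + q + q^2) has coefficients 1,1,1 for degrees 0…2.
(1 + q^2)^2 has coefficients 1,0,2,0,1,0,0,0 for degrees 0…7.
Multiplying by (1 - q^2 + q^3) gives running coefficients 1,0,1,1,-1,2,-1,1 for degrees 0…7.
Finally multiplying by (1 + q^2)^2, the product of all factors after the first has coefficients 1,0,3,1,2,4,-2,6 for degrees 0…7.
[q^7] = 1·6 + 1·(-2) + 1·4 = 8.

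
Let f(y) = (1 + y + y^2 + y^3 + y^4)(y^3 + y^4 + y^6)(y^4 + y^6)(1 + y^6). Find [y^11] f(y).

(1 + y + y^2 + y^3 + y^4) has coefficients 1,1,1,1,1 for degrees 0…4.
(y^3 + y^4 + y^6) has coefficients 0,0,0,1,1,0,1,0,0,0,0,0 for degrees 0…11.
Multiplying by (y^4 + y^6) gives running coefficients 0,0,0,0,0,0,0,1,1,1,2,0 for degrees 0…11.
Finally multiplying by (1 + y^6), the product of all factors after the first has coefficients 0,0,0,0,0,0,0,1,1,1,2,0 for degrees 0…11.
[y^11] = 1·0 + 1·2 + 1·1 + 1·1 + 1·1 = 5.

5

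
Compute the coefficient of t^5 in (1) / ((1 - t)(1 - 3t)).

364

The denominator gives the recurrence a_n = 4a_(n−1) − 3a_(n−2) for n ≥ 2; the numerator fixes a_0 = 1, a_1 = 4.
Iterating: 1, 4, 13, 40, 121, 364, so a_5 = 364.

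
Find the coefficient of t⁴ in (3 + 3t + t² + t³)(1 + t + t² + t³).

5

(3 + 3t + t² + t³) has coefficients 3,3,1,1 for degrees 0…3.
(1 + t + t² + t³) has coefficients 1,1,1,1,0 for degrees 0…4.
[t⁴] = 3·0 + 3·1 + 1·1 + 1·1 = 5.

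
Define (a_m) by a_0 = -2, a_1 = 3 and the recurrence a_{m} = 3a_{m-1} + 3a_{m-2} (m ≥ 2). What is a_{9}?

The ordinary generating function has denominator 1 - 3y - 3y^2.
Iterating the recurrence: a_0,…,a_{9} = -2, 3, 3, 18, 63, 243, 918, 3483, 13203, 50058.

50058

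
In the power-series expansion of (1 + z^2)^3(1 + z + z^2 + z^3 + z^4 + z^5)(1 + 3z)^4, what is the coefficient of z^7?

(1 + z^2)^3 has coefficients 1,0,3,0,3,0,1 for degrees 0…6.
(1 + z + z^2 + z^3 + z^4 + z^5) has coefficients 1,1,1,1,1,1,0,0 for degrees 0…7.
Finally multiplying by (1 + 3z)^4, the product of all factors after the first has coefficients 1,13,67,175,256,256,255,243 for degrees 0…7.
[z^7] = 1·243 + 3·256 + 3·175 + 1·13 = 1549.

1549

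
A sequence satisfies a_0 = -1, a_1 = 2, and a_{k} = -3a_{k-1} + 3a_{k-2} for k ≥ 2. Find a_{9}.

98577

The ordinary generating function has denominator 1 + 3t - 3t^2.
Iterating the recurrence: a_0,…,a_{9} = -1, 2, -9, 33, -126, 477, -1809, 6858, -26001, 98577.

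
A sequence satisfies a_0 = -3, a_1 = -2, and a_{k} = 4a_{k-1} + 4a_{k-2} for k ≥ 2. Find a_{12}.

The ordinary generating function has denominator 1 - 4y - 4y^2.
Iterating the recurrence: a_0,…,a_{12} = -3, -2, -20, -88, -432, -2080, -10048, -48512, -234240, -1131008, -5460992, -26368000, -127315968.

-127315968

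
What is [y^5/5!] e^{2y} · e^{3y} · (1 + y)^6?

99095

The EGF product rule gives c_5 = Σ_{k_1+k_2+k_3=5} C(5; k_1,k_2,k_3) · ∏ g_i(k_i), where e^{2y} gives (2)^k; e^{3y} gives (3)^k; (1+y)^6 gives the falling factorial (6)_k.
g_1(k) for k = 0…5: 1, 2, 4, 8, 16, 32.
g_2(k) for k = 0…5: 1, 3, 9, 27, 81, 243.
g_3(k) for k = 0…5: 1, 6, 30, 120, 360, 720.
First combine the last two factors: h(k) = Σ_j C(k,j)·g_2(j)·g_3(k−j) for k = 0…5: 1, 9, 75, 579, 4149, 27693.
c_5 = Σ_k C(5,k)·g_1(k)·h(5−k) = 1·1·27693 + 5·2·4149 + 10·4·579 + 10·8·75 + 5·16·9 + 1·32·1 = 27693 + 41490 + 23160 + 6000 + 720 + 32 = 99095.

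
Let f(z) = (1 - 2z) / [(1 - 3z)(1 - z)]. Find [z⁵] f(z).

122

Partial fractions give a closed form: a_n = (1/2)·3^n + (1/2)·1^n.
At n = 5: a_5 = 122.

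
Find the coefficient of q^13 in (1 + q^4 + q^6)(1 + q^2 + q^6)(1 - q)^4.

-8

(1 + q^4 + q^6) has coefficients 1,0,0,0,1,0,1 for degrees 0…6.
(1 + q^2 + q^6) has coefficients 1,0,1,0,0,0,1,0,0,0,0,0,0,0 for degrees 0…13.
Finally multiplying by (1 - q)^4, the product of all factors after the first has coefficients 1,-4,7,-8,7,-4,2,-4,6,-4,1,0,0,0 for degrees 0…13.
[q^13] = 1·0 + 1·(-4) + 1·(-4) = -8.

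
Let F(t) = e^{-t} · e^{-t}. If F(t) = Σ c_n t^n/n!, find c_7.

-128

The EGF product rule gives c_7 = Σ_{k_1+k_2=7} C(7; k_1,k_2) · ∏ g_i(k_i), where e^{-t} gives (-1)^k; e^{-t} gives (-1)^k.
g_1(k) for k = 0…7: 1, -1, 1, -1, 1, -1, 1, -1.
g_2(k) for k = 0…7: 1, -1, 1, -1, 1, -1, 1, -1.
c_7 = Σ_k C(7,k)·g_1(k)·g_2(7−k) = 1·1·(-1) + 7·(-1)·1 + 21·1·(-1) + 35·(-1)·1 + 35·1·(-1) + 21·(-1)·1 + 7·1·(-1) + 1·(-1)·1 = −1 − 7 − 21 − 35 − 35 − 21 − 7 − 1 = -128.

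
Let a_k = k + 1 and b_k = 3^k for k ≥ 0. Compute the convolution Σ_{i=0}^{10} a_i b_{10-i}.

132854

The convolution is the t^10 coefficient of A(t)B(t).
Σ = 1·59049 + 2·19683 + 3·6561 + 4·2187 + 5·729 + 6·243 + 7·81 + 8·27 + 9·9 + 10·3 + 11·1 = 132854.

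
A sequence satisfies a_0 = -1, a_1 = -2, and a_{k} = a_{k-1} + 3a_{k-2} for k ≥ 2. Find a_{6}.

-137

The ordinary generating function has denominator 1 - q - 3q^2.
Iterating the recurrence: a_0,…,a_{6} = -1, -2, -5, -11, -26, -59, -137.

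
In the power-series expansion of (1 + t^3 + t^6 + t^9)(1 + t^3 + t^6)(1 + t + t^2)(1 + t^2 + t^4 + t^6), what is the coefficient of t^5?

(1 + t^3 + t^6 + t^9) has coefficients 1,0,0,1,0,0 for degrees 0…5.
(1 + t^3 + t^6) has coefficients 1,0,0,1,0,0 for degrees 0…5.
Multiplying by (1 + t + t^2) gives running coefficients 1,1,1,1,1,1 for degrees 0…5.
Finally multiplying by (1 + t^2 + t^4 + t^6), the product of all factors after the first has coefficients 1,1,2,2,3,3 for degrees 0…5.
[t^5] = 1·3 + 1·2 = 5.

5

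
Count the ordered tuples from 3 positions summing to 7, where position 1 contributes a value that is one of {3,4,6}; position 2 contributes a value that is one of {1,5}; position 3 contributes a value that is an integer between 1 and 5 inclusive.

The generating function for the choices is (x³ + x⁴ + x⁶)·(x + x⁵)·(x + x² + x³ + x⁴ + x⁵); the count is [x⁷].
(x³ + x⁴ + x⁶) has coefficients 0,0,0,1,1,0,1 for degrees 0…6.
(x + x⁵) has coefficients 0,1,0,0,0,1,0,0 for degrees 0…7.
Finally multiplying by (x + x² + x³ + x⁴ + x⁵), the product of all factors after the first has coefficients 0,0,1,1,1,1,2,1 for degrees 0…7.
[x⁷] = 1·1 + 1·1 + 1·0 = 2.

2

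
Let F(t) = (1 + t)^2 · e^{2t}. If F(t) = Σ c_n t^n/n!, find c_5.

352

The EGF product rule gives c_5 = Σ_{k_1+k_2=5} C(5; k_1,k_2) · ∏ g_i(k_i), where (1+t)^2 gives the falling factorial (2)_k; e^{2t} gives (2)^k.
g_1(k) for k = 0…5: 1, 2, 2, 0, 0, 0.
g_2(k) for k = 0…5: 1, 2, 4, 8, 16, 32.
c_5 = Σ_k C(5,k)·g_1(k)·g_2(5−k) = 1·1·32 + 5·2·16 + 10·2·8 = 32 + 160 + 160 = 352.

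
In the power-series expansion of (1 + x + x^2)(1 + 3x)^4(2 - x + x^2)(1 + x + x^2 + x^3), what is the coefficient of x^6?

(1 + x + x^2) has coefficients 1,1,1 for degrees 0…2.
(1 + 3x)^4 has coefficients 1,12,54,108,81,0,0 for degrees 0…6.
Multiplying by (2 - x + x^2) gives running coefficients 2,23,97,174,108,27,81 for degrees 0…6.
Finally multiplying by (1 + x + x^2 + x^3), the product of all factors after the first has coefficients 2,25,122,296,402,406,390 for degrees 0…6.
[x^6] = 1·390 + 1·406 + 1·402 = 1198.

1198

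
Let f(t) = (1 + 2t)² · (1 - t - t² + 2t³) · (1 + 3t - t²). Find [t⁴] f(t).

(1 + 2t)² has coefficients 1,4,4 for degrees 0…2.
(1 - t - t² + 2t³) has coefficients 1,-1,-1,2,0 for degrees 0…4.
Finally multiplying by (1 + 3t - t²), the product of all factors after the first has coefficients 1,2,-5,0,7 for degrees 0…4.
[t⁴] = 1·7 + 4·0 + 4·(-5) = -13.

-13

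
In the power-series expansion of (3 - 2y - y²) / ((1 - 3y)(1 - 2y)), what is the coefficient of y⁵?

1508

The denominator gives the recurrence a_n = 5a_(n−1) − 6a_(n−2) for n ≥ 3; the numerator fixes a_0 = 3, a_1 = 13, a_2 = 46.
Iterating: 3, 13, 46, 152, 484, 1508, so a_5 = 1508.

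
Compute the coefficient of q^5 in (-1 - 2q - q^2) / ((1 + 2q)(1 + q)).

The denominator gives the recurrence a_n = −3a_(n−1) − 2a_(n−2) for n ≥ 3; the numerator fixes a_0 = -1, a_1 = 1, a_2 = -2.
Iterating: -1, 1, -2, 4, -8, 16, so a_5 = 16.

16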